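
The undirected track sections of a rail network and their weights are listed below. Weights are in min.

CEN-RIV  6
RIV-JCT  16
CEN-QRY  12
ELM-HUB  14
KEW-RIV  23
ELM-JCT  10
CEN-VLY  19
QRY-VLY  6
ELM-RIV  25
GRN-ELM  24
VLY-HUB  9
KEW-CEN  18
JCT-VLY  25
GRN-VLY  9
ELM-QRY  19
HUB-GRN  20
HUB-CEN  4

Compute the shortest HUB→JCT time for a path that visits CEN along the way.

Best HUB to CEN: HUB → CEN costing 4
Shortest CEN→JCT: CEN → RIV → JCT = 22
Total via CEN: 4 + 22 = 26 min.

26 min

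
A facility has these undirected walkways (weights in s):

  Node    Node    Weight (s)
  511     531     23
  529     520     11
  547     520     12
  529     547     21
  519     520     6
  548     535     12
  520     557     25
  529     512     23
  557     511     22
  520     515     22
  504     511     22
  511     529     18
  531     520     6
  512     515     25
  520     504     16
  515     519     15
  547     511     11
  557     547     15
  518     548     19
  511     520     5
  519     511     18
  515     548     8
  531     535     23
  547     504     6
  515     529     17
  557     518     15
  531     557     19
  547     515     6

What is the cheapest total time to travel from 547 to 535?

Candidate routes:
547 - 515 - 548 - 535: 6+8+12 = 26
547 - 520 - 531 - 535: 12+6+23 = 41
547 - 511 - 520 - 531 - 535: 11+5+6+23 = 45
Cheapest is 547 - 515 - 548 - 535 at 26 s.

26 s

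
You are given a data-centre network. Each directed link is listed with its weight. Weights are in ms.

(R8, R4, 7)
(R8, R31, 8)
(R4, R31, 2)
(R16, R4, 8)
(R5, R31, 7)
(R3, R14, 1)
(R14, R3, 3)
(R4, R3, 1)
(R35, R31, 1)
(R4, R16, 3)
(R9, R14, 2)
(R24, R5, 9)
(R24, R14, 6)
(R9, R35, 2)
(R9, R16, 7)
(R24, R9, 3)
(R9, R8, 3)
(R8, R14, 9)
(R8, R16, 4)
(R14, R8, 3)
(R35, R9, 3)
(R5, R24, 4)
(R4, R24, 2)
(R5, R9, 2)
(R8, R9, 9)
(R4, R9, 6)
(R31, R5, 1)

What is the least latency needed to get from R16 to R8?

13 ms

Settle nodes by increasing distance from R16:
R16: 0
R4: 8  (via R16)
R3: 9  (via R4)
R14: 10  (via R3)
R24: 10  (via R4)
R31: 10  (via R4)
R5: 11  (via R31)
R9: 13  (via R24)
R8: 13  (via R14)
Shortest route: R16–R4–R3–R14–R8 = 13 ms.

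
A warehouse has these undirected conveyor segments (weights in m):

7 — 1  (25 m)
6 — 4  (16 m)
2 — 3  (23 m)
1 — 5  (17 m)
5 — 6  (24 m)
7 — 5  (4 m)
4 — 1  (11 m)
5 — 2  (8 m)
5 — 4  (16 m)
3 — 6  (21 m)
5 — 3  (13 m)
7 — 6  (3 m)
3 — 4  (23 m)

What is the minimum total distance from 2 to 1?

Candidate routes:
2 - 5 - 1: 8+17 = 25
2 - 5 - 4 - 1: 8+16+11 = 35
2 - 5 - 7 - 1: 8+4+25 = 37
Cheapest is 2 - 5 - 1 at 25 m.

25 m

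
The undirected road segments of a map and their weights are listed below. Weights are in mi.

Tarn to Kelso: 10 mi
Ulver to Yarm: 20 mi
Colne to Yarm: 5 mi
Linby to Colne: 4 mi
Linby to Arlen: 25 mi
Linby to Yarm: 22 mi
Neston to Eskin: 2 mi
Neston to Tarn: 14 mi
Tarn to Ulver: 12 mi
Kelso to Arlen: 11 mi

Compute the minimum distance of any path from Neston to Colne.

51 mi

Enumerating some paths:
Neston - Tarn - Ulver - Yarm - Linby - Colne: 14+12+20+22+4 = 72
Neston - Tarn - Kelso - Arlen - Linby - Colne: 14+10+11+25+4 = 64
Neston - Tarn - Ulver - Yarm - Colne: 14+12+20+5 = 51
Neston - Tarn - Kelso - Arlen - Linby - Yarm - Colne: 14+10+11+25+22+5 = 87
The minimum is 51 mi via Neston - Tarn - Ulver - Yarm - Colne.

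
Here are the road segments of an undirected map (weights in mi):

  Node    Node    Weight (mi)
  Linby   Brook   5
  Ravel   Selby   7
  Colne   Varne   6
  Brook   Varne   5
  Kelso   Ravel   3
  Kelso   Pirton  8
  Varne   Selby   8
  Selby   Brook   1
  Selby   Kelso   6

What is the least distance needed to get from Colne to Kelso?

Enumerating some paths:
Colne–Varne–Selby–Kelso: 6+8+6 = 20
Colne–Varne–Brook–Selby–Ravel–Kelso: 6+5+1+7+3 = 22
Colne–Varne–Brook–Selby–Kelso: 6+5+1+6 = 18
The minimum is 18 mi via Colne–Varne–Brook–Selby–Kelso.

18 mi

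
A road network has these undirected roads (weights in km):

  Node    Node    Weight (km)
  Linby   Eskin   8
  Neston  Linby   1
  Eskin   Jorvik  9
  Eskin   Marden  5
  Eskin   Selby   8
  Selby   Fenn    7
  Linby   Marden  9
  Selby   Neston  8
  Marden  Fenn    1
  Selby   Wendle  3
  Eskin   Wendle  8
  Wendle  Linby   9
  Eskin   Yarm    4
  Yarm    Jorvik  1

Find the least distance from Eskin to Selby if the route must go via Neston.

Best Eskin to Neston: Eskin–Linby–Neston costing 9
Shortest Neston→Selby: Neston–Selby = 8
Total via Neston: 9 + 8 = 17 km.

17 km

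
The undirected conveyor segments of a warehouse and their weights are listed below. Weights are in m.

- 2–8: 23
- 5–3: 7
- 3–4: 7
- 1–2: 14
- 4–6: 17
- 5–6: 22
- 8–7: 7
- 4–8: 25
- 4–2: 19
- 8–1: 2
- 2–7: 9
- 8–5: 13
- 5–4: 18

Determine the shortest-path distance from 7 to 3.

Shortest distances from 7:
7: 0
8: 7  (via 7)
1: 9  (via 8)
2: 9  (via 7)
5: 20  (via 8)
3: 27  (via 5)
Shortest route: 7 → 8 → 5 → 3 = 27 m.

27 m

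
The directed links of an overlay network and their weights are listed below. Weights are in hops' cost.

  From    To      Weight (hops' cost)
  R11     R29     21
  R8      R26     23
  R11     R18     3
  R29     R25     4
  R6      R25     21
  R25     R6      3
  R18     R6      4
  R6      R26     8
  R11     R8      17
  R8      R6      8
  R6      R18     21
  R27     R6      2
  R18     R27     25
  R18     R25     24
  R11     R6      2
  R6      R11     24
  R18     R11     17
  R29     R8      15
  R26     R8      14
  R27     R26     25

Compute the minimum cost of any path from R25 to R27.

49 hops' cost

Shortest distances from R25:
R25: 0
R6: 3  (via R25)
R26: 11  (via R6)
R18: 24  (via R6)
R8: 25  (via R26)
R11: 27  (via R6)
R29: 48  (via R11)
R27: 49  (via R18)
Shortest route: R25 → R6 → R18 → R27 = 49 hops' cost.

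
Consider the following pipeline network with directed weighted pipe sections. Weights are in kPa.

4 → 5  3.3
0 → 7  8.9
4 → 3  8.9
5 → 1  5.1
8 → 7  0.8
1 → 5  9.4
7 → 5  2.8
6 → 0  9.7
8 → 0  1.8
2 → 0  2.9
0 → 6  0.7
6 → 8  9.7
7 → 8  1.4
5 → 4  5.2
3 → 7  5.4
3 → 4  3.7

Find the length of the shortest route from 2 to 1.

Running Dijkstra from 2:
2: 0
0: 2.9  (via 2)
6: 3.6  (via 0)
7: 11.8  (via 0)
8: 13.2  (via 7)
5: 14.6  (via 7)
1: 19.7  (via 5)
Shortest route: 2–0–7–5–1 = 19.7 kPa.

19.7 kPa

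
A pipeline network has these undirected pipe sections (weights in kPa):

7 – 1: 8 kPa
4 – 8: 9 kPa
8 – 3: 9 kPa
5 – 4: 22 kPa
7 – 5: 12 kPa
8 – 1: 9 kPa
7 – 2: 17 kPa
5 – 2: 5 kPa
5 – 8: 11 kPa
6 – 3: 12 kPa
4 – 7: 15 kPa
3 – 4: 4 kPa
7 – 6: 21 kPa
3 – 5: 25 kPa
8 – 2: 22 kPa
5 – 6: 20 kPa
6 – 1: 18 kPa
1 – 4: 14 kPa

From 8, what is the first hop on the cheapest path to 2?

5

Compare a few routes:
8 → 1 → 7 → 2: 9+8+17 = 34
8 → 5 → 2: 11+5 = 16
8 → 2: 22 = 22
8 → 1 → 7 → 5 → 2: 9+8+12+5 = 34
The minimum is 16 kPa via 8 → 5 → 2.
So from 8 the first move is to 5.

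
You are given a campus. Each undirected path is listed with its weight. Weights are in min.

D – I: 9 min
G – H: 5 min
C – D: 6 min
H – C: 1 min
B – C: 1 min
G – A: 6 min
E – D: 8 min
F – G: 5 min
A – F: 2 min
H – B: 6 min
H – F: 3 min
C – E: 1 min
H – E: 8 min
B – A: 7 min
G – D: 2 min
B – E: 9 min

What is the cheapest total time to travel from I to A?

Settle nodes by increasing distance from I:
I: 0
D: 9  (via I)
G: 11  (via D)
C: 15  (via D)
B: 16  (via C)
E: 16  (via C)
F: 16  (via G)
H: 16  (via G)
A: 17  (via G)
Shortest route: I → D → G → A = 17 min.

17 min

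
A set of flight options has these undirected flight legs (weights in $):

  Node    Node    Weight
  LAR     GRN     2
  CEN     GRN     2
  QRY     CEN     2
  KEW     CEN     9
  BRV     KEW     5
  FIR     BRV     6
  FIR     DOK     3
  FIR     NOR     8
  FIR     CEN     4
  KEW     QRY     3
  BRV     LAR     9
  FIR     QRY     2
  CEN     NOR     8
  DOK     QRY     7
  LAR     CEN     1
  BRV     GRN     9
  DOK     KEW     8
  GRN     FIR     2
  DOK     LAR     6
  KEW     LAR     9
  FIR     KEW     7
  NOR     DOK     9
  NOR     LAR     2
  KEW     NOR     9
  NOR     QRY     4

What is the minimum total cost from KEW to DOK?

Compare a few routes:
KEW - QRY - DOK: 3+7 = 10
KEW - QRY - CEN - FIR - DOK: 3+2+4+3 = 12
KEW - FIR - DOK: 7+3 = 10
KEW - DOK: 8 = 8
Cheapest is KEW - DOK at $8.

$8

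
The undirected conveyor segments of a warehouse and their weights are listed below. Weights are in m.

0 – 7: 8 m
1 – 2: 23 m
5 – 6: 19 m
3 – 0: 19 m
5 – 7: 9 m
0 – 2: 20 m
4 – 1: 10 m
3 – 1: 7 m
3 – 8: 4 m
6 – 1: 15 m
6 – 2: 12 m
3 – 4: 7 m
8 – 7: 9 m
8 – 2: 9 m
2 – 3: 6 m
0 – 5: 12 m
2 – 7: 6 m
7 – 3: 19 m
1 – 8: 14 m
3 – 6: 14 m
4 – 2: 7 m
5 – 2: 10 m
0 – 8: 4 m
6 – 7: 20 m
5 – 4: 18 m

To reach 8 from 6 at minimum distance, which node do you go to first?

3

Compare a few routes:
6 - 2 - 3 - 8: 12+6+4 = 22
6 - 2 - 8: 12+9 = 21
6 - 3 - 8: 14+4 = 18
6 - 1 - 3 - 8: 15+7+4 = 26
Cheapest is 6 - 3 - 8 at 18 m.
So from 6 the first move is to 3.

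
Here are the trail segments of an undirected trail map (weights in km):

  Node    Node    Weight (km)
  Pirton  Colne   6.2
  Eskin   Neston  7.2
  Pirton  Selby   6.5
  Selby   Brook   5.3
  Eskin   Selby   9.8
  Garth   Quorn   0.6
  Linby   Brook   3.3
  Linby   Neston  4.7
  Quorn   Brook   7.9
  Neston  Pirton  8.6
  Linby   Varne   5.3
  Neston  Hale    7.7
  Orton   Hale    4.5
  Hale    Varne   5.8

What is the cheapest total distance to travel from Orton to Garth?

Shortest distances from Orton:
Orton: 0
Hale: 4.5  (via Orton)
Varne: 10.3  (via Hale)
Neston: 12.2  (via Hale)
Linby: 15.6  (via Varne)
Brook: 18.9  (via Linby)
Eskin: 19.4  (via Neston)
Pirton: 20.8  (via Neston)
Selby: 24.2  (via Brook)
Quorn: 26.8  (via Brook)
Colne: 27  (via Pirton)
Garth: 27.4  (via Quorn)
Shortest route: Orton → Hale → Varne → Linby → Brook → Quorn → Garth = 27.4 km.

27.4 km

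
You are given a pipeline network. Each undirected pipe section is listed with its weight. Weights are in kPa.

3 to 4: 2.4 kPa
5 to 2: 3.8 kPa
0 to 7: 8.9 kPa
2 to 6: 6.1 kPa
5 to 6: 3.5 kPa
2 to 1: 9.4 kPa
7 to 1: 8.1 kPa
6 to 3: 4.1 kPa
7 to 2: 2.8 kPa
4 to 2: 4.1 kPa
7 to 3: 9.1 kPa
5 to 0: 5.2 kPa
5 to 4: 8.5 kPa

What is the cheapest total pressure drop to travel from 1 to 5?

Shortest distances from 1:
1: 0
7: 8.1  (via 1)
2: 9.4  (via 1)
5: 13.2  (via 2)
Shortest route: 1–2–5 = 13.2 kPa.

13.2 kPa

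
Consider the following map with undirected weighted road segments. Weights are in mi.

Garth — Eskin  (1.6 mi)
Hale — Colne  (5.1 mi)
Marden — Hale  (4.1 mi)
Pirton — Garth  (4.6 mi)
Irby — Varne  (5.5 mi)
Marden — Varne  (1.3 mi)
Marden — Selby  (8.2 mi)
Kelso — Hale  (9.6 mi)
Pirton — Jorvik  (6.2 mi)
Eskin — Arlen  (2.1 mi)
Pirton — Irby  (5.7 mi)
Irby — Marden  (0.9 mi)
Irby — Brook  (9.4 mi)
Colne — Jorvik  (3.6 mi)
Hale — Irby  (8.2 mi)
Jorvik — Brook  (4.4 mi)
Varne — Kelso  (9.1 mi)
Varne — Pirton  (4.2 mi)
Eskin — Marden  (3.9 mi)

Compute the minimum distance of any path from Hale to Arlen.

10.1 mi

Running Dijkstra from Hale:
Hale: 0
Marden: 4.1  (via Hale)
Irby: 5  (via Marden)
Colne: 5.1  (via Hale)
Varne: 5.4  (via Marden)
Eskin: 8  (via Marden)
Jorvik: 8.7  (via Colne)
Kelso: 9.6  (via Hale)
Garth: 9.6  (via Eskin)
Pirton: 9.6  (via Varne)
Arlen: 10.1  (via Eskin)
Shortest route: Hale–Marden–Eskin–Arlen = 10.1 mi.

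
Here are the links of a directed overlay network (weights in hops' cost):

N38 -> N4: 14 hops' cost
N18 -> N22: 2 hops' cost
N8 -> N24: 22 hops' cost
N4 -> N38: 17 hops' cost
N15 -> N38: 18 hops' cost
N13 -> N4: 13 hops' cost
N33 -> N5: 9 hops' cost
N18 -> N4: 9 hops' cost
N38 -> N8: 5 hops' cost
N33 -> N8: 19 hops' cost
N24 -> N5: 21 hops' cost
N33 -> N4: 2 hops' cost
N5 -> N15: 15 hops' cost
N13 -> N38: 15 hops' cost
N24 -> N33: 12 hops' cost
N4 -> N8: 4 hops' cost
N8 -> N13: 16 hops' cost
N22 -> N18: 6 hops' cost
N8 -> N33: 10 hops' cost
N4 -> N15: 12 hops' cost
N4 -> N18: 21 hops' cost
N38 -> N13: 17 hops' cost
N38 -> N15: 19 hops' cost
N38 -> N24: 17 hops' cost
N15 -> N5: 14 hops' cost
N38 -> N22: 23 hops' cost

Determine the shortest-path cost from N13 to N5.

Shortest distances from N13:
N13: 0
N4: 13  (via N13)
N38: 15  (via N13)
N8: 17  (via N4)
N15: 25  (via N4)
N33: 27  (via N8)
N24: 32  (via N38)
N18: 34  (via N4)
N22: 36  (via N18)
N5: 36  (via N33)
Shortest route: N13 → N4 → N8 → N33 → N5 = 36 hops' cost.

36 hops' cost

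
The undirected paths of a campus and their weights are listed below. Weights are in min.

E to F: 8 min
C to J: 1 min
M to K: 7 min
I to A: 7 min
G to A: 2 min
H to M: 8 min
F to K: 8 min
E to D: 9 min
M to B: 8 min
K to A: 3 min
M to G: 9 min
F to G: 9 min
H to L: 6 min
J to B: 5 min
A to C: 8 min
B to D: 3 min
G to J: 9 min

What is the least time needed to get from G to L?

23 min

Candidate routes:
G → A → K → M → H → L: 2+3+7+8+6 = 26
G → J → B → M → H → L: 9+5+8+8+6 = 36
G → M → H → L: 9+8+6 = 23
The minimum is 23 min via G → M → H → L.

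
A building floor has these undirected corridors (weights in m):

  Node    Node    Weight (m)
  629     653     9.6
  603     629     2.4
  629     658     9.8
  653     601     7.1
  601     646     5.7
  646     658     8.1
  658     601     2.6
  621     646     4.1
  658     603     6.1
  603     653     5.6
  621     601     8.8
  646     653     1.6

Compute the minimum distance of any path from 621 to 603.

11.3 m

Candidate routes:
621 → 646 → 653 → 603: 4.1+1.6+5.6 = 11.3
621 → 646 → 653 → 629 → 603: 4.1+1.6+9.6+2.4 = 17.7
621 → 601 → 658 → 603: 8.8+2.6+6.1 = 17.5
Cheapest is 621 → 646 → 653 → 603 at 11.3 m.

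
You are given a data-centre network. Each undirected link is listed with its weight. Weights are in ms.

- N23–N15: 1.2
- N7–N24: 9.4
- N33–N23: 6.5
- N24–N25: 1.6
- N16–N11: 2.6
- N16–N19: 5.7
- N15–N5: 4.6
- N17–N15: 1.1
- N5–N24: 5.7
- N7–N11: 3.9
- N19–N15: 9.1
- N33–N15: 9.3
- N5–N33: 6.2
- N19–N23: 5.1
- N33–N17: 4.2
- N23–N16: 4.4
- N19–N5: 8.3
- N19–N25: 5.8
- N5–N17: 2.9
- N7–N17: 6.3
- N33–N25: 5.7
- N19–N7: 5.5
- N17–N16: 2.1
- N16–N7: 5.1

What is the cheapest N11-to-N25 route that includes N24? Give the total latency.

Shortest N11→N24: N11 → N7 → N24 = 13.3
Shortest N24→N25: N24 → N25 = 1.6
Total via N24: 13.3 + 1.6 = 14.9 ms.

14.9 ms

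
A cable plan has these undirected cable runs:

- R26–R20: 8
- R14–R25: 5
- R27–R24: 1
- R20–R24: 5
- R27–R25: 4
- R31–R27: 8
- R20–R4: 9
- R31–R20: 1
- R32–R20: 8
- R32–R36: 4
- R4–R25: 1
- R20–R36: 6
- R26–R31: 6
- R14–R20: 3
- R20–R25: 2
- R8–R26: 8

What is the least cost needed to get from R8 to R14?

18

Running Dijkstra from R8:
R8: 0
R26: 8  (via R8)
R31: 14  (via R26)
R20: 15  (via R31)
R25: 17  (via R20)
R14: 18  (via R20)
Shortest route: R8 → R26 → R31 → R20 → R14 = 18.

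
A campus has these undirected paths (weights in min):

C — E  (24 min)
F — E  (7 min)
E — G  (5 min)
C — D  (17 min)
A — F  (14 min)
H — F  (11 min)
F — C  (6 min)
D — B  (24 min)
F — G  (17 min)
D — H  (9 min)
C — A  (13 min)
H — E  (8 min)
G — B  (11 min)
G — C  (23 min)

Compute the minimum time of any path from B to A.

Enumerating some paths:
B–G–F–A: 11+17+14 = 42
B–G–E–F–C–A: 11+5+7+6+13 = 42
B–G–E–F–A: 11+5+7+14 = 37
Cheapest is B–G–E–F–A at 37 min.

37 min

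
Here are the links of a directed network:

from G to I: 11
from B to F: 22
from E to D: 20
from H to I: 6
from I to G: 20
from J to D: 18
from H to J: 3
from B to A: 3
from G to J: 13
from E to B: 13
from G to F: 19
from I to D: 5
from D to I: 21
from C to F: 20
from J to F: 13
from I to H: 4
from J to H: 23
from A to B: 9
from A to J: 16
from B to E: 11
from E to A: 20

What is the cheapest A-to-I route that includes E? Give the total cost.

61

Shortest A→E: A–B–E = 20
Shortest E→I: E–D–I = 41
Total via E: 20 + 41 = 61.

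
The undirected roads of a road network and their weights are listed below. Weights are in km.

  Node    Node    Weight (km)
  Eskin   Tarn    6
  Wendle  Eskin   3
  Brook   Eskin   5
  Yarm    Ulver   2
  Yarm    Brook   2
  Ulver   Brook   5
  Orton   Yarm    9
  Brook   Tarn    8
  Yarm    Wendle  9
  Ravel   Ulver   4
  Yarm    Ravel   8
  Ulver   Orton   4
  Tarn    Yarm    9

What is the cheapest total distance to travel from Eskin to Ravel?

Shortest distances from Eskin:
Eskin: 0
Wendle: 3  (via Eskin)
Brook: 5  (via Eskin)
Tarn: 6  (via Eskin)
Yarm: 7  (via Brook)
Ulver: 9  (via Yarm)
Orton: 13  (via Ulver)
Ravel: 13  (via Ulver)
Shortest route: Eskin → Brook → Yarm → Ulver → Ravel = 13 km.

13 km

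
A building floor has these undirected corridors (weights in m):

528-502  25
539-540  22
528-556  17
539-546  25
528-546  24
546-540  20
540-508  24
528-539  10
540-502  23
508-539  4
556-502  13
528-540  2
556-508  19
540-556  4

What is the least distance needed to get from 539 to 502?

Shortest distances from 539:
539: 0
508: 4  (via 539)
528: 10  (via 539)
540: 12  (via 528)
556: 16  (via 540)
546: 25  (via 539)
502: 29  (via 556)
Shortest route: 539–528–540–556–502 = 29 m.

29 m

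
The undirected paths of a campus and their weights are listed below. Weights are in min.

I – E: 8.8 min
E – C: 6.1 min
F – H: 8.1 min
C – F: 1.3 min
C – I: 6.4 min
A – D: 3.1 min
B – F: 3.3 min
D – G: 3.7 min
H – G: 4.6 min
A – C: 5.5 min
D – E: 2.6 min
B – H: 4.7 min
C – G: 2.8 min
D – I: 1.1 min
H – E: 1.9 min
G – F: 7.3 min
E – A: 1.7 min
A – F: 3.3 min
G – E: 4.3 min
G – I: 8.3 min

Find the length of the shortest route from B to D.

Shortest distances from B:
B: 0
F: 3.3  (via B)
C: 4.6  (via F)
H: 4.7  (via B)
A: 6.6  (via F)
E: 6.6  (via H)
G: 7.4  (via C)
D: 9.2  (via E)
Shortest route: B–H–E–D = 9.2 min.

9.2 min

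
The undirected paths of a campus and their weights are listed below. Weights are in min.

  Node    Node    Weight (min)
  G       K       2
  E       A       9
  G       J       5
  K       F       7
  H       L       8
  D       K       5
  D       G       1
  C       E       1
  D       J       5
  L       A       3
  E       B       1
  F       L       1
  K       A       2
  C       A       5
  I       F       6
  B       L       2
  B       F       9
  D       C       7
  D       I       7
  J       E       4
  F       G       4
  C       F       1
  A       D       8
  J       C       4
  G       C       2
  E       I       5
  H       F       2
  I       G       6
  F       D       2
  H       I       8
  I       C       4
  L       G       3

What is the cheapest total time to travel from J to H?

Settle nodes by increasing distance from J:
J: 0
C: 4  (via J)
E: 4  (via J)
B: 5  (via E)
D: 5  (via J)
F: 5  (via C)
G: 5  (via J)
L: 6  (via F)
H: 7  (via F)
Shortest route: J–C–F–H = 7 min.

7 min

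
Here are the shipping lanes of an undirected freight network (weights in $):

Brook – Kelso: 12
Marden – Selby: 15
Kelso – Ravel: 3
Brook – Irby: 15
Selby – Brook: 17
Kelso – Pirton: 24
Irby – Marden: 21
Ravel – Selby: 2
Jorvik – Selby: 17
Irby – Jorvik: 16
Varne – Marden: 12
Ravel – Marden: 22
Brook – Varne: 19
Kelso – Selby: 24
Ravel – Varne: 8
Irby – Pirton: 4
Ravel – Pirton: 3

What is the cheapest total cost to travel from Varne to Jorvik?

$27

Candidate routes:
Varne - Ravel - Pirton - Irby - Jorvik: 8+3+4+16 = 31
Varne - Marden - Irby - Jorvik: 12+21+16 = 49
Varne - Ravel - Selby - Jorvik: 8+2+17 = 27
Varne - Marden - Selby - Jorvik: 12+15+17 = 44
The minimum is $27 via Varne - Ravel - Selby - Jorvik.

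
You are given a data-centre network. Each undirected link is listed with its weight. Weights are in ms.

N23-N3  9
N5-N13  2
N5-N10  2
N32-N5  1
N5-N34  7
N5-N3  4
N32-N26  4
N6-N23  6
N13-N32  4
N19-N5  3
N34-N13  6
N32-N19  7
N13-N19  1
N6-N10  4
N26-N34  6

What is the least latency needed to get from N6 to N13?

Compare a few routes:
N6 - N10 - N5 - N32 - N13: 4+2+1+4 = 11
N6 - N10 - N5 - N13: 4+2+2 = 8
N6 - N10 - N5 - N32 - N19 - N13: 4+2+1+7+1 = 15
N6 - N10 - N5 - N19 - N13: 4+2+3+1 = 10
The minimum is 8 ms via N6 - N10 - N5 - N13.

8 ms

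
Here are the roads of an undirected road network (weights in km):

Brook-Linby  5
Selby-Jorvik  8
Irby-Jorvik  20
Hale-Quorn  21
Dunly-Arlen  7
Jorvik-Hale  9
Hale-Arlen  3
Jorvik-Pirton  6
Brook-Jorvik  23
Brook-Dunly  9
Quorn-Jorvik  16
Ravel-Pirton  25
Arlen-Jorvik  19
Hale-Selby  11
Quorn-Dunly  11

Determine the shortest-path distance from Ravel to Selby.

Candidate routes:
Ravel–Pirton–Jorvik–Quorn–Hale–Selby: 25+6+16+21+11 = 79
Ravel–Pirton–Jorvik–Arlen–Hale–Selby: 25+6+19+3+11 = 64
Ravel–Pirton–Jorvik–Hale–Selby: 25+6+9+11 = 51
Ravel–Pirton–Jorvik–Selby: 25+6+8 = 39
The minimum is 39 km via Ravel–Pirton–Jorvik–Selby.

39 km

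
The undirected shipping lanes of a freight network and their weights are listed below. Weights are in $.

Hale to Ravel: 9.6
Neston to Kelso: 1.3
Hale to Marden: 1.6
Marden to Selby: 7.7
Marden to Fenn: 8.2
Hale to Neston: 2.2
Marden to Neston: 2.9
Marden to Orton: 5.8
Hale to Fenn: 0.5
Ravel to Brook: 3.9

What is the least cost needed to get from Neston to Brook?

Compare a few routes:
Neston–Marden–Hale–Ravel–Brook: 2.9+1.6+9.6+3.9 = 18
Neston–Hale–Ravel–Brook: 2.2+9.6+3.9 = 15.7
Cheapest is Neston–Hale–Ravel–Brook at $15.7.

$15.7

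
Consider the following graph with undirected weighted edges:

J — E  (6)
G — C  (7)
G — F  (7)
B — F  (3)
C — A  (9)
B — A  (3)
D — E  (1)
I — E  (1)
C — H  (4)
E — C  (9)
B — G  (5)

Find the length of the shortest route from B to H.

Shortest distances from B:
B: 0
A: 3  (via B)
F: 3  (via B)
G: 5  (via B)
C: 12  (via A)
H: 16  (via C)
Shortest route: B–A–C–H = 16.

16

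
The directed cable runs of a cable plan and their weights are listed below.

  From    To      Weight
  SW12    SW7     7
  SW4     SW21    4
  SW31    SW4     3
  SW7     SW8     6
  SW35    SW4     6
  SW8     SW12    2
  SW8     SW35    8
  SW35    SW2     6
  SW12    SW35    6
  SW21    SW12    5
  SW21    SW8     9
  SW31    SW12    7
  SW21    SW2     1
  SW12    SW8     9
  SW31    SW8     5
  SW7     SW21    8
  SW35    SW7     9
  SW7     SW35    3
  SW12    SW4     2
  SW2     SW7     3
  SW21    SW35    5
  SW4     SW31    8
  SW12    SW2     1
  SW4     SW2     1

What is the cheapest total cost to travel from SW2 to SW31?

20

Enumerating some paths:
SW2–SW7–SW8–SW12–SW4–SW31: 3+6+2+2+8 = 21
SW2–SW7–SW35–SW4–SW31: 3+3+6+8 = 20
SW2–SW7–SW21–SW12–SW4–SW31: 3+8+5+2+8 = 26
The minimum is 20 via SW2–SW7–SW35–SW4–SW31.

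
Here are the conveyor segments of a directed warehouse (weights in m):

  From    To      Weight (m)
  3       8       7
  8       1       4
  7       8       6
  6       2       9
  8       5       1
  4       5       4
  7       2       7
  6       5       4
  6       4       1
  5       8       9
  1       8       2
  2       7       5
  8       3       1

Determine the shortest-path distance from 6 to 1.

17 m

Settle nodes by increasing distance from 6:
6: 0
4: 1  (via 6)
5: 4  (via 6)
2: 9  (via 6)
8: 13  (via 5)
3: 14  (via 8)
7: 14  (via 2)
1: 17  (via 8)
Shortest route: 6 → 5 → 8 → 1 = 17 m.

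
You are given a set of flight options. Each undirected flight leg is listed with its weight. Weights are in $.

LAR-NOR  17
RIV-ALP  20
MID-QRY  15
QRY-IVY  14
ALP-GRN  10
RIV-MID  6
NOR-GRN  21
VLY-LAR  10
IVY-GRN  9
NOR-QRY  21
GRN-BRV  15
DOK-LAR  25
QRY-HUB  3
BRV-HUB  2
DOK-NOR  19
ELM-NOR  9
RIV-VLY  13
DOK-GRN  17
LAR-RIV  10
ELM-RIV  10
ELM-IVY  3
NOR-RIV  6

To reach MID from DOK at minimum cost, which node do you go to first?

Compare a few routes:
DOK–GRN–IVY–ELM–RIV–MID: 17+9+3+10+6 = 45
DOK–NOR–ELM–RIV–MID: 19+9+10+6 = 44
DOK–LAR–RIV–MID: 25+10+6 = 41
DOK–NOR–RIV–MID: 19+6+6 = 31
Cheapest is DOK–NOR–RIV–MID at $31.
So from DOK the first move is to NOR.

NOR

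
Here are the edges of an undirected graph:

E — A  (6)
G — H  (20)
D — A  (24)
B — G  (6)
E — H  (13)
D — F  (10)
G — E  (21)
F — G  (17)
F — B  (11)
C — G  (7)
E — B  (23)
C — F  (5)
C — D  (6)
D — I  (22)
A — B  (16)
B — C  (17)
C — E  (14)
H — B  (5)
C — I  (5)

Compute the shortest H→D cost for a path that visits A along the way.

Best H to A: H–E–A costing 19
Shortest A→D: A–D = 24
Total via A: 19 + 24 = 43.

43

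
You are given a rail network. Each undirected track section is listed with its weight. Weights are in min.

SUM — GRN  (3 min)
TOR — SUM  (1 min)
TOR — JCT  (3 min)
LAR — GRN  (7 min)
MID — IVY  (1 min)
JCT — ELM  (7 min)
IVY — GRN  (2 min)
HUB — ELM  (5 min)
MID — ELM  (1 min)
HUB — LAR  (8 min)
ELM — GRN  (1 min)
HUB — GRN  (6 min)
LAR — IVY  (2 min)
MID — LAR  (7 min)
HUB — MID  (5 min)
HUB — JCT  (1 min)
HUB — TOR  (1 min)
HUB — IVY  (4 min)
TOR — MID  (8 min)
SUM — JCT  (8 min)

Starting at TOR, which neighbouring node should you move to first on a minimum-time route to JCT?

HUB

Compare a few routes:
TOR–HUB–JCT: 1+1 = 2
TOR–JCT: 3 = 3
Cheapest is TOR–HUB–JCT at 2 min.
So from TOR the first move is to HUB.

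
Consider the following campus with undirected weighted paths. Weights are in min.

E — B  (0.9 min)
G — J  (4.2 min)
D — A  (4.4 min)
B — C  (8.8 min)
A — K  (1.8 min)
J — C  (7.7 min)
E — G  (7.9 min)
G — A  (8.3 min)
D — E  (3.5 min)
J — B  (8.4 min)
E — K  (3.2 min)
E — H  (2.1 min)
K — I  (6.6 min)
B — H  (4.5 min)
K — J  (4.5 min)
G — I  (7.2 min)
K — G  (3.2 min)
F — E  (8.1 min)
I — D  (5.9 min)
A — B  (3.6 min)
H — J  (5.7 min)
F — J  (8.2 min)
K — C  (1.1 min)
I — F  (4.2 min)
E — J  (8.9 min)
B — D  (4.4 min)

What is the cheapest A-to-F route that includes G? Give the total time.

Best A to G: A–K–G costing 5
Best G to F: G–I–F costing 11.4
Total via G: 5 + 11.4 = 16.4 min.

16.4 min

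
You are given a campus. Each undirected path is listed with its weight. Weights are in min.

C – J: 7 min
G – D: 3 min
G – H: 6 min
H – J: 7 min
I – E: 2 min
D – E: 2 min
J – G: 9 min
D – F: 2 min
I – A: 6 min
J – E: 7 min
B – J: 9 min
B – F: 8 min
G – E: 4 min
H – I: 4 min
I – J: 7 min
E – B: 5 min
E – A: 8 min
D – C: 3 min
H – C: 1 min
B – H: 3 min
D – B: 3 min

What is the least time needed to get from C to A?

11 min

Compare a few routes:
C → D → E → I → A: 3+2+2+6 = 13
C → H → I → A: 1+4+6 = 11
C → D → E → A: 3+2+8 = 13
C → H → I → E → A: 1+4+2+8 = 15
Cheapest is C → H → I → A at 11 min.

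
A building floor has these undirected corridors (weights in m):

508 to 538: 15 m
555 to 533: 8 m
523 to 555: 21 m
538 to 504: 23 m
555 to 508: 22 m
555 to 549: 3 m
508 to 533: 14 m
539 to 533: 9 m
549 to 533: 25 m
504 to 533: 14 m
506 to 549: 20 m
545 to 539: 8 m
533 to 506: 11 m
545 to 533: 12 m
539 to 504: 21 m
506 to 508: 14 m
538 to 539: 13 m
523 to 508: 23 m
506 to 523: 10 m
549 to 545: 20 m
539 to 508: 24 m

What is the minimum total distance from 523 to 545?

Settle nodes by increasing distance from 523:
523: 0
506: 10  (via 523)
533: 21  (via 506)
555: 21  (via 523)
508: 23  (via 523)
549: 24  (via 555)
539: 30  (via 533)
545: 33  (via 533)
Shortest route: 523–506–533–545 = 33 m.

33 m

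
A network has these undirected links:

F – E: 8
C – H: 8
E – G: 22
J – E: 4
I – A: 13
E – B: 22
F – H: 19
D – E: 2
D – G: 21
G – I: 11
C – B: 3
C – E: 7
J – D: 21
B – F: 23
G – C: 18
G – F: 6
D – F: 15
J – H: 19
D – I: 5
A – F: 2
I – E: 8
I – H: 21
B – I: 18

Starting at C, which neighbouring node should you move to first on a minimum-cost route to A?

Candidate routes:
C - E - F - A: 7+8+2 = 17
C - G - F - A: 18+6+2 = 26
C - E - D - F - A: 7+2+15+2 = 26
The minimum is 17 via C - E - F - A.
So from C the first move is to E.

E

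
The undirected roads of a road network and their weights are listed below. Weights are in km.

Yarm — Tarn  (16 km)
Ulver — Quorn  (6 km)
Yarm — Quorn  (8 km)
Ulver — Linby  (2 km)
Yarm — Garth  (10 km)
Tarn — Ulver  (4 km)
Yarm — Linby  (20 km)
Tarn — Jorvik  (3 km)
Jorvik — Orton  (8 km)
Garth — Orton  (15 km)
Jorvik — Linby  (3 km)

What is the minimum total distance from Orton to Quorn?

Settle nodes by increasing distance from Orton:
Orton: 0
Jorvik: 8  (via Orton)
Linby: 11  (via Jorvik)
Tarn: 11  (via Jorvik)
Ulver: 13  (via Linby)
Garth: 15  (via Orton)
Quorn: 19  (via Ulver)
Shortest route: Orton–Jorvik–Linby–Ulver–Quorn = 19 km.

19 km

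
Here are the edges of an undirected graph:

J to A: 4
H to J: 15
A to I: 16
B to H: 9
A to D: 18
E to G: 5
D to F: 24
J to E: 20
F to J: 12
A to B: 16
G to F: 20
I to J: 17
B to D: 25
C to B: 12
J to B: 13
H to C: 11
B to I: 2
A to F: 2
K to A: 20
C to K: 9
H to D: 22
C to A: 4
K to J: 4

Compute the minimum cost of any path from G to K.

Candidate routes:
G → E → J → K: 5+20+4 = 29
G → F → A → J → K: 20+2+4+4 = 30
The minimum is 29 via G → E → J → K.

29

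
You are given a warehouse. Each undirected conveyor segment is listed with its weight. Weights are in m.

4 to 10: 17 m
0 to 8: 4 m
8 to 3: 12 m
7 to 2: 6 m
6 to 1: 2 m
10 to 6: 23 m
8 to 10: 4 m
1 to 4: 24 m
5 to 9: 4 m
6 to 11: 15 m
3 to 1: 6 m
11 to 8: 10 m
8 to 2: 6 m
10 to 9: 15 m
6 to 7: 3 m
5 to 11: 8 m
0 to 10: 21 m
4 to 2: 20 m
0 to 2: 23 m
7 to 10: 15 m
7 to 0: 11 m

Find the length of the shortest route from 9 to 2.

Running Dijkstra from 9:
9: 0
5: 4  (via 9)
11: 12  (via 5)
10: 15  (via 9)
8: 19  (via 10)
0: 23  (via 8)
2: 25  (via 8)
Shortest route: 9–10–8–2 = 25 m.

25 m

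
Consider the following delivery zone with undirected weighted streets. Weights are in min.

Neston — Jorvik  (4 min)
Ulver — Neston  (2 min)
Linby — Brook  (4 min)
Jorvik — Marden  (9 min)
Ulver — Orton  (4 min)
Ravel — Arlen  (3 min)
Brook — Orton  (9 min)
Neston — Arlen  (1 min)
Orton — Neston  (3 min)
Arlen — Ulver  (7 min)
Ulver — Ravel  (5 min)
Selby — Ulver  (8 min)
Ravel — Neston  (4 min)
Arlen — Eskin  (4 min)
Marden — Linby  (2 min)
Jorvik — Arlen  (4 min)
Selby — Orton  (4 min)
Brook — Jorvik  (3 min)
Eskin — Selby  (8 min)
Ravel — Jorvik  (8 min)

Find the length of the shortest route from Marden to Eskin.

Running Dijkstra from Marden:
Marden: 0
Linby: 2  (via Marden)
Brook: 6  (via Linby)
Jorvik: 9  (via Marden)
Neston: 13  (via Jorvik)
Arlen: 13  (via Jorvik)
Ulver: 15  (via Neston)
Orton: 15  (via Brook)
Ravel: 16  (via Arlen)
Eskin: 17  (via Arlen)
Shortest route: Marden–Jorvik–Arlen–Eskin = 17 min.

17 min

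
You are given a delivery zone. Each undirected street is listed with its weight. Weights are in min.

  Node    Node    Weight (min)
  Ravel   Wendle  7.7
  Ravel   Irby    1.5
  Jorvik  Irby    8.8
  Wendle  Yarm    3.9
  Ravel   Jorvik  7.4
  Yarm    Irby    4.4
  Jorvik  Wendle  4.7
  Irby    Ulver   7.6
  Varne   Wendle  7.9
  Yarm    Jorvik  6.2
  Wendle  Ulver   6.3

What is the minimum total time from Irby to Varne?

16.2 min

Candidate routes:
Irby–Yarm–Wendle–Varne: 4.4+3.9+7.9 = 16.2
Irby–Jorvik–Wendle–Varne: 8.8+4.7+7.9 = 21.4
Irby–Ravel–Wendle–Varne: 1.5+7.7+7.9 = 17.1
Irby–Ravel–Jorvik–Wendle–Varne: 1.5+7.4+4.7+7.9 = 21.5
Cheapest is Irby–Yarm–Wendle–Varne at 16.2 min.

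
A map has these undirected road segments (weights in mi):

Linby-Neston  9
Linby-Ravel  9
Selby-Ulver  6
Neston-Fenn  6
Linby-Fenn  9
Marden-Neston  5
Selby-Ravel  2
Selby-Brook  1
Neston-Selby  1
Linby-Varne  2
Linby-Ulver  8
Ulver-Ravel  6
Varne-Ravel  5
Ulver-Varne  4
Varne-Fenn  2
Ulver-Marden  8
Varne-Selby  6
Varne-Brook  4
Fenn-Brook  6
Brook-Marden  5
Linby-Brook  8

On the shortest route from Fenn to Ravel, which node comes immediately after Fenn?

Varne

Enumerating some paths:
Fenn - Varne - Ravel: 2+5 = 7
Fenn - Brook - Selby - Ravel: 6+1+2 = 9
Cheapest is Fenn - Varne - Ravel at 7 mi.
So from Fenn the first move is to Varne.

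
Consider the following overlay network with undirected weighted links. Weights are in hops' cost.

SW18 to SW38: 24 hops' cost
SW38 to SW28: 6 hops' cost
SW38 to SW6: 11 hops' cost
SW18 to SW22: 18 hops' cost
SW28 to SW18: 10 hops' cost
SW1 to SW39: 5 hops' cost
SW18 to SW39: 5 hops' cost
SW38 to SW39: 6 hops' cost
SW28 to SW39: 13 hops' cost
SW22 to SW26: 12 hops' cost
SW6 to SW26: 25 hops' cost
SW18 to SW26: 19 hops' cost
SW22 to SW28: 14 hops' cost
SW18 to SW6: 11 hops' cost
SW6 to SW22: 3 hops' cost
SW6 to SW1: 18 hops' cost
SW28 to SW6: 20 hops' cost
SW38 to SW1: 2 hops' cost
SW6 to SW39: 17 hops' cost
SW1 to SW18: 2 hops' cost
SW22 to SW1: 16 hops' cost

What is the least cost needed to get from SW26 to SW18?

19 hops' cost

Compare a few routes:
SW26–SW22–SW6–SW18: 12+3+11 = 26
SW26–SW18: 19 = 19
SW26–SW22–SW6–SW38–SW1–SW18: 12+3+11+2+2 = 30
The minimum is 19 hops' cost via SW26–SW18.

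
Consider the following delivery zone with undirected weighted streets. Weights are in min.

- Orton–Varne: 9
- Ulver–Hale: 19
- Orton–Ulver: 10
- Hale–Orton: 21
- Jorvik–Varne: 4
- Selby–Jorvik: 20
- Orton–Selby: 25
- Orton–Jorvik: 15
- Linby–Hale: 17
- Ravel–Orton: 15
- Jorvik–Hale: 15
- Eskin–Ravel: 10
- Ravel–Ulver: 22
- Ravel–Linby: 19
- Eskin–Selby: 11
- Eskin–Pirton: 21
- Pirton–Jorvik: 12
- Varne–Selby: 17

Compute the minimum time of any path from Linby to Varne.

36 min

Shortest distances from Linby:
Linby: 0
Hale: 17  (via Linby)
Ravel: 19  (via Linby)
Eskin: 29  (via Ravel)
Jorvik: 32  (via Hale)
Orton: 34  (via Ravel)
Varne: 36  (via Jorvik)
Shortest route: Linby → Hale → Jorvik → Varne = 36 min.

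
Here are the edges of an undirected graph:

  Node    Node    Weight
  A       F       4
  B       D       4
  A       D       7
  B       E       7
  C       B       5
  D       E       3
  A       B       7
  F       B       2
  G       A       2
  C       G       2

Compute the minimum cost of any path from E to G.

12

Candidate routes:
E → B → C → G: 7+5+2 = 14
E → D → B → C → G: 3+4+5+2 = 14
E → D → A → G: 3+7+2 = 12
The minimum is 12 via E → D → A → G.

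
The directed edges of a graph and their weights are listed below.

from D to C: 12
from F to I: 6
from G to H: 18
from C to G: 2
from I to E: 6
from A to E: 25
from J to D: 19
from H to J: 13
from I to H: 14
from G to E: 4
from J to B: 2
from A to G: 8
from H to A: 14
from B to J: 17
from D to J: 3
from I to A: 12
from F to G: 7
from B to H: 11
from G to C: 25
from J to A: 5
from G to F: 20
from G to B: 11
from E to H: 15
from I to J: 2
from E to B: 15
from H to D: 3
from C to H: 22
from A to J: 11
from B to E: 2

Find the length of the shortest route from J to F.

33

Enumerating some paths:
J - A - G - F: 5+8+20 = 33
J - B - H - D - C - G - F: 2+11+3+12+2+20 = 50
Cheapest is J - A - G - F at 33.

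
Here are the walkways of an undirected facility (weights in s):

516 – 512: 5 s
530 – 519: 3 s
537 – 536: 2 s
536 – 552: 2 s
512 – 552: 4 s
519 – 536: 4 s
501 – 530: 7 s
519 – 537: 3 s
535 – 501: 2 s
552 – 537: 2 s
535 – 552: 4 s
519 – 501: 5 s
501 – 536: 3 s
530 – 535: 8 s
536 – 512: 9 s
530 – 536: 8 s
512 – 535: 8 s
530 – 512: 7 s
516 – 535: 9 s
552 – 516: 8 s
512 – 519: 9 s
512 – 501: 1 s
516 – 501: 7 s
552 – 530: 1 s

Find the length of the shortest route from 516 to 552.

8 s

Shortest distances from 516:
516: 0
512: 5  (via 516)
501: 6  (via 512)
552: 8  (via 516)
Shortest route: 516–552 = 8 s.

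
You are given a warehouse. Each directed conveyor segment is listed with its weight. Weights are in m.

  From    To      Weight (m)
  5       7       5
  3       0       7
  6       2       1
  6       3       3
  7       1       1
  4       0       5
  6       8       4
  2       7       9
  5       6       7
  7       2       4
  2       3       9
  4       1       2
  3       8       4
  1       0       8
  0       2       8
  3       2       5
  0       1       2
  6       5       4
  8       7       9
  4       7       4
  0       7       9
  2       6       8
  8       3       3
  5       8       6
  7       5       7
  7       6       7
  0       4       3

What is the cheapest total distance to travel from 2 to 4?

19 m

Compare a few routes:
2–7–1–0–4: 9+1+8+3 = 21
2–3–0–4: 9+7+3 = 19
The minimum is 19 m via 2–3–0–4.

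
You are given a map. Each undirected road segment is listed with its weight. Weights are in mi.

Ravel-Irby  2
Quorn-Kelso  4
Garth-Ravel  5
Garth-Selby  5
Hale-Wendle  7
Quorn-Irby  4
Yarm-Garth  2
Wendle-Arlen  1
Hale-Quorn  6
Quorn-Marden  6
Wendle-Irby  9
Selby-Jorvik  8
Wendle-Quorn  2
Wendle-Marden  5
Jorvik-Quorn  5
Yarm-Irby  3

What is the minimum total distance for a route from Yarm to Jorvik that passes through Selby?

15 mi

Best Yarm to Selby: Yarm–Garth–Selby costing 7
Shortest Selby→Jorvik: Selby–Jorvik = 8
Total via Selby: 7 + 8 = 15 mi.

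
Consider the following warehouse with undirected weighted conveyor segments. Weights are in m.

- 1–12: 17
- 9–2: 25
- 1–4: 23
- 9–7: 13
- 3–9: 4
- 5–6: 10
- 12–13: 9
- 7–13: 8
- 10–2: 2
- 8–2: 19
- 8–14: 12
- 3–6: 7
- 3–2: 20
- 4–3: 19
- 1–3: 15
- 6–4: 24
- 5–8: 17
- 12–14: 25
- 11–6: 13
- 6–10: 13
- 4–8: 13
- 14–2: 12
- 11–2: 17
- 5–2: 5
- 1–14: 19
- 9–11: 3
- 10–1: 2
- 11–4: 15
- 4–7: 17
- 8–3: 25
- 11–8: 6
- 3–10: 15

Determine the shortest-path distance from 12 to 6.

32 m

Running Dijkstra from 12:
12: 0
13: 9  (via 12)
1: 17  (via 12)
7: 17  (via 13)
10: 19  (via 1)
2: 21  (via 10)
14: 25  (via 12)
5: 26  (via 2)
9: 30  (via 7)
3: 32  (via 1)
6: 32  (via 10)
Shortest route: 12–1–10–6 = 32 m.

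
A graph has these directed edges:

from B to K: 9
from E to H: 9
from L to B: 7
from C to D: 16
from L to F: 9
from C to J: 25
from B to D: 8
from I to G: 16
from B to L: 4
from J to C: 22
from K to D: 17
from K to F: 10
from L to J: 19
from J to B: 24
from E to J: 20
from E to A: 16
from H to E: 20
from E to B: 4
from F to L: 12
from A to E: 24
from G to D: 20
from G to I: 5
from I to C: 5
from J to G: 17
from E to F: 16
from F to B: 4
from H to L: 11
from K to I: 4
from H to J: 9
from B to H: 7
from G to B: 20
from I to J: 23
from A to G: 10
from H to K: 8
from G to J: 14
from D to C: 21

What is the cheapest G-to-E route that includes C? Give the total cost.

86

Best G to C: G–I–C costing 10
Shortest C→E: C–J–B–H–E = 76
Total via C: 10 + 76 = 86.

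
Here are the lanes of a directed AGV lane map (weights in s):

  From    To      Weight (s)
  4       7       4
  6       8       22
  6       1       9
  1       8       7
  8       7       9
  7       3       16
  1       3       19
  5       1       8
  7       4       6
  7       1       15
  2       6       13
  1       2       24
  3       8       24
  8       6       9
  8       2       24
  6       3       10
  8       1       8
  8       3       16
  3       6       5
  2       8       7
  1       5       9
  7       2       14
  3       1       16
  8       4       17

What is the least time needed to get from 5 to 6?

24 s

Candidate routes:
5–1–8–3–6: 8+7+16+5 = 36
5–1–8–6: 8+7+9 = 24
5–1–3–6: 8+19+5 = 32
Cheapest is 5–1–8–6 at 24 s.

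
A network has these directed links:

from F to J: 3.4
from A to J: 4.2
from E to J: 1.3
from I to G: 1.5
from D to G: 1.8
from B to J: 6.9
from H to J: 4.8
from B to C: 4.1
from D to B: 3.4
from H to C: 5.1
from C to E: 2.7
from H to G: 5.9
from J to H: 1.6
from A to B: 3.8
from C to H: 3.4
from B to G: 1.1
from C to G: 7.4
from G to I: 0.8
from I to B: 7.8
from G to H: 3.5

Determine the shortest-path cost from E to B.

17.4

Running Dijkstra from E:
E: 0
J: 1.3  (via E)
H: 2.9  (via J)
C: 8  (via H)
G: 8.8  (via H)
I: 9.6  (via G)
B: 17.4  (via I)
Shortest route: E → J → H → G → I → B = 17.4.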